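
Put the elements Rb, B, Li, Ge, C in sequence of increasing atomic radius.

Li is in period 2, group 1; B is in period 2, group 13; C is in period 2, group 14; Ge is in period 4, group 14; Rb is in period 5, group 1.
Across a period the added protons contract the valence shell; down a group each new principal shell makes the atom larger.
These span different periods and groups, so the two trends combine.
B > C: B lies to the left of C in period 2, so the across-period effect alone puts B larger.
Ge > B: the two effects oppose for this pair; the down-group effect wins (121 vs 85 pm).
Li > Ge: the two effects oppose for this pair; the across-period effect wins (133 vs 121 pm).
Rb > Li: Rb sits below Li in group 1, so the down-group effect alone puts Rb larger.
Tabulated atomic radius (pm): Li 133, B 85, C 75, Ge 121, Rb 210.
So from smallest to largest: C < B < Ge < Li < Rb.

C, B, Ge, Li, Rb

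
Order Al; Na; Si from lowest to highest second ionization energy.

Si < Al < Na

IE_2 is the cost of taking one more electron from the +1 cation: Al⁺ still has 2 valence electrons; Na⁺ is the bare [Ne] core; Si⁺ still has 3 valence electrons.
Pulling an electron out of a noble-gas core costs far more than removing a remaining valence electron, so Na sits at the high end of IE_2.
Valence configurations: Al⁺ [Ne]3s², Si⁺ [Ne]3s²3p¹.
Si⁺ loses a lone 3p electron whereas Al⁺ must break into a filled 3s² pair, so IE_2(Al) > IE_2(Si) even though Si has the higher nuclear charge.
Approximate IE_2 values (kJ/mol): Al 1817, Na 4562, Si 1577.
Hence IE_2: Si < Al < Na.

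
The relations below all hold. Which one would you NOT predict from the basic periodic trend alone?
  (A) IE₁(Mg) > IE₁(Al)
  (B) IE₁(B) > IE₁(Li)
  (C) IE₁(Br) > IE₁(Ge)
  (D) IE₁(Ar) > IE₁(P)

(A)

The general trend: first ionisation energy increases across a period and decreases down a group.
(A) Mg (period 3, group 2) vs Al (period 3, group 13): the stated order contradicts the simple trend.
(B) B (period 2, group 13) vs Li (period 2, group 1): the stated order agrees with the simple trend.
(C) Br (period 4, group 17) vs Ge (period 4, group 14): the stated order agrees with the simple trend.
(D) Ar (period 3, group 18) vs P (period 3, group 15): the stated order agrees with the simple trend.
The exception is (A): Al's single 3p electron is easier to remove than one from Mg's filled 3s².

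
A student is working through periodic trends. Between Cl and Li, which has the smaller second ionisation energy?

Cl

The second ionization energy removes an electron from the +1 ion. For each element: Cl⁺ still has 6 valence electrons; Li⁺ is the bare [He] core.
Pulling an electron out of a noble-gas core costs far more than removing a remaining valence electron, so Li sits at the high end of IE_2.
Tabulated IE_2 (kJ/mol): Cl 2298, Li 7298.
Putting it together, IE_2: Cl < Li.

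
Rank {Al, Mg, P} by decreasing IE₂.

The second ionization energy removes an electron from the +1 ion. For each element: Al⁺ still has 2 valence electrons; Mg⁺ still has 1 valence electron; P⁺ still has 4 valence electrons.
All are still removing valence electrons, so compare the +1 ions as you would atoms: IE_2 generally rises across a period (higher Z_eff) and falls down a group (larger shell), subject to the usual subshell exceptions.
Valence configurations: Al⁺ [Ne]3s², Mg⁺ [Ne]3s¹, P⁺ [Ne]3s²3p².
Approximate IE_2 values (kJ/mol): Al 1817, Mg 1451, P 1907.
Putting it together, IE_2: Mg < Al < P.

P > Al > Mg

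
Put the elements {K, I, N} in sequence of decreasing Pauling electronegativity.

Atoms toward the upper right of the periodic table pull bonding electrons most strongly.
Neither a single period nor a single group — weigh both effects.
I > K: period and group pull opposite ways; the across-period shift dominates (2.66 vs 0.82).
N > I: the two effects oppose for this pair; the down-group effect wins (3.04 vs 2.66).
Tabulated electronegativity (Pauling): N 3.04, K 0.82, I 2.66.
So from highest to lowest: N > I > K.

N > I > K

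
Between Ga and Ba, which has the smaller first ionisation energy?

Ga is in period 4, group 13; Ba is in period 6, group 2.
Across a period the outer electron is held more tightly (higher IE₁); down a group it sits in a higher shell, more shielded, and comes off more easily.
These span different periods and groups, so the two trends combine.
Ga > Ba: both effects reinforce here, so Ga is clearly the higher of the two.
Approximate values (kJ/mol): Ga 579, Ba 503.
So Ba has the smaller first ionisation energy (Ba < Ga).

Ba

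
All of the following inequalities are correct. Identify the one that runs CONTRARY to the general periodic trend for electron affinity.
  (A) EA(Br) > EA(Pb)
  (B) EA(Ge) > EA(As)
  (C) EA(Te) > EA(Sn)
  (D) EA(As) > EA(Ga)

(B)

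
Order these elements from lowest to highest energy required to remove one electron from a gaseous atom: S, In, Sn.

S is in period 3, group 16; In is in period 5, group 13; Sn is in period 5, group 14.
Removing the outermost electron gets harder across a period and easier down a group.
Neither a single period nor a single group — weigh both effects.
Sn > In: both are in period 5; the period trend gives Sn the larger value.
S > Sn: relative to Sn, both the across-period and down-group shifts push S's first ionization energy up.
Tabulated first ionization energy (kJ/mol): S 1000, In 558, Sn 709.
So from lowest to highest: In < Sn < S.

In, Sn, S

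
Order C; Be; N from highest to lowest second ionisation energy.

N > C > Be

The second ionization energy removes an electron from the +1 ion. For each element: C⁺ still has 3 valence electrons; Be⁺ still has 1 valence electron; N⁺ still has 4 valence electrons.
All are still removing valence electrons, so compare the +1 ions as you would atoms: IE_2 generally rises across a period (higher Z_eff) and falls down a group (larger shell), subject to the usual subshell exceptions.
Valence configurations: C⁺ [He]2s²2p¹, Be⁺ [He]2s¹, N⁺ [He]2s²2p².
Approximate IE_2 values (kJ/mol): C 2353, Be 1757, N 2856.
So the second ionization energies run Be < C < N.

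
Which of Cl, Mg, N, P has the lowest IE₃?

P

The third ionization energy removes an electron from the +2 ion. For each element: Cl²⁺ still has 5 valence electrons; Mg²⁺ is the bare [Ne] core; N²⁺ still has 3 valence electrons; P²⁺ still has 3 valence electrons.
Core electrons are held far more tightly than valence electrons, so Mg tops the IE_3 order.
Valence configurations: Cl²⁺ [Ne]3s²3p³, N²⁺ [He]2s²2p¹, P²⁺ [Ne]3s²3p¹.
Approximate IE_3 values (kJ/mol): Cl 3822, Mg 7733, N 4578, P 2914.
Hence IE_3: P < Cl < N < Mg.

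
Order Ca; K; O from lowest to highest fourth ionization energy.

K, Ca, O

The fourth ionization energy removes an electron from the +3 ion. For each element: Ca³⁺ is already 1 electron into the core; K³⁺ is already 2 electrons into the core; O³⁺ still has 3 valence electrons.
Usually core removal costs more than valence removal, but here the competition is close: a tightly held n=2 valence electron can cost more to remove than an n=3 core electron, so the actual values have to decide it.
Tabulated IE_4 (kJ/mol): Ca 6491, K 5877, O 7469.
Putting it together, IE_4: K < Ca < O.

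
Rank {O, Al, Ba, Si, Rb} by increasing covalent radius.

O < Si < Al < Ba < Rb

O is in period 2, group 16; Al is in period 3, group 13; Si is in period 3, group 14; Rb is in period 5, group 1; Ba is in period 6, group 2.
Radius decreases left→right (rising Z_eff, same n) and increases top→bottom (higher n).
These span different periods and groups, so the two trends combine.
Si > O: relative to O, both the across-period and down-group shifts push Si's atomic radius up.
Al > Si: both are in period 3; the period trend gives Al the larger value.
Ba > Al: relative to Al, both the across-period and down-group shifts push Ba's atomic radius up.
Rb > Ba: period and group pull opposite ways; the across-period shift dominates (210 vs 196 pm).
Approximate values (pm): O 63, Al 126, Si 116, Rb 210, Ba 196.
So from smallest to largest: O < Si < Al < Ba < Rb.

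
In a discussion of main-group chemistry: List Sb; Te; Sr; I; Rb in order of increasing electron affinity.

Sr < Rb < Sb < Te < I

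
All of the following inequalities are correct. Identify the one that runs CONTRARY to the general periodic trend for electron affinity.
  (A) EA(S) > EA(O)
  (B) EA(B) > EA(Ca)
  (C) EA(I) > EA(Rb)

(A)

The general trend: electron affinity increases across a period and decreases down a group.
(A) S (period 3, group 16) vs O (period 2, group 16): the stated order contradicts the simple trend.
(B) B (period 2, group 13) vs Ca (period 4, group 2): the stated order agrees with the simple trend.
(C) I (period 5, group 17) vs Rb (period 5, group 1): the stated order agrees with the simple trend.
The exception is (A): the compact 2p subshell of O repels the added electron more than S's larger 3p does.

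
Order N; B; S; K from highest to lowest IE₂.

K > N > B > S

IE_2 is the cost of taking one more electron from the +1 cation: N⁺ still has 4 valence electrons; B⁺ still has 2 valence electrons; S⁺ still has 5 valence electrons; K⁺ is the bare [Ar] core.
Core electrons are held far more tightly than valence electrons, so K tops the IE_2 order.
Valence configurations: N⁺ [He]2s²2p², B⁺ [He]2s², S⁺ [Ne]3s²3p³.
Approximate IE_2 values (kJ/mol): N 2856, B 2427, S 2252, K 3052.
So the second ionization energies run S < B < N < K.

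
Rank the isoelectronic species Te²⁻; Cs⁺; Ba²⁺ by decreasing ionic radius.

All of these have 54 electrons, so size is governed by nuclear charge alone: the more protons, the stronger the pull on the same electron cloud, and the smaller the ion.
Nuclear charges: Ba²⁺ (Z=56), Cs⁺ (Z=55), Te²⁻ (Z=52).
Largest to smallest: Te²⁻ > Cs⁺ > Ba²⁺.

Te²⁻ > Cs⁺ > Ba²⁺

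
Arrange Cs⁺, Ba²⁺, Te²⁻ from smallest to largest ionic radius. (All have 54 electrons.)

All of these have 54 electrons, so size is governed by nuclear charge alone: the more protons, the stronger the pull on the same electron cloud, and the smaller the ion.
Nuclear charges: Ba²⁺ (Z=56), Cs⁺ (Z=55), Te²⁻ (Z=52).
Smallest to largest: Ba²⁺ < Cs⁺ < Te²⁻.

Ba²⁺, Cs⁺, Te²⁻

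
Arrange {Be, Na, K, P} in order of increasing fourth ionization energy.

P, K, Na, Be

Consider each +3 ion: Be³⁺ is already 1 electron into the core; Na³⁺ is already 2 electrons into the core; K³⁺ is already 2 electrons into the core; P³⁺ still has 2 valence electrons.
Core electrons are held far more tightly than valence electrons, so K, Na and Be top the IE_4 order.
Tabulated IE_4 (kJ/mol): Be 21007, Na 9543, K 5877, P 4964.
Putting it together, IE_4: P < K < Na < Be.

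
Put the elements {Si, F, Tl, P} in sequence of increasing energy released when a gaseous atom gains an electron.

F is in period 2, group 17; Si is in period 3, group 14; P is in period 3, group 15; Tl is in period 6, group 13.
Atoms with high Z_eff and room in the valence shell (especially the halogens) have the most exothermic electron affinities.
These span different periods and groups, so the two trends combine.
P > Tl: relative to Tl, both the across-period and down-group shifts push P's electron affinity up.
Si > P: this pair runs against the simple trend — see the exception note.
F > Si: relative to Si, both the across-period and down-group shifts push F's electron affinity up.
Note the exception: Si has a higher electron affinity than P, contrary to the simple trend — adding an electron to P's half-filled 3p³ is unfavourable, so Si (3p²) has the more exothermic EA.
Approximate values (kJ/mol): F 328, Si 134, P 72, Tl 19.
So from lowest to highest: Tl < P < Si < F.

Tl, P, Si, F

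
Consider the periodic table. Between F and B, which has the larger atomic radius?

Atomic radius shrinks across a period as nuclear charge pulls the same shell inward, and grows down a group as new shells are added.
All lie in period 2, so atomic radius increases right to left.
So B has the larger atomic radius (B > F).

B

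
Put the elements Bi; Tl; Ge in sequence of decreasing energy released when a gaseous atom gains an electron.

Ge > Bi > Tl

Ge is in period 4, group 14; Tl is in period 6, group 13; Bi is in period 6, group 15.
Electron affinity generally becomes more exothermic across a period toward the halogens and less exothermic down a group.
These span different periods and groups, so the two trends combine.
Bi > Tl: Bi lies to the right of Tl in period 6, so the across-period effect alone puts Bi higher.
Ge > Bi: the two effects oppose for this pair; the down-group effect wins (119 vs 91 kJ/mol).
Tabulated electron affinity (kJ/mol): Ge 119, Tl 19, Bi 91.
So from highest to lowest: Ge > Bi > Tl.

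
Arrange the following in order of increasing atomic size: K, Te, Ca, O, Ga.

Atomic radius shrinks across a period as nuclear charge pulls the same shell inward, and grows down a group as new shells are added.
Neither a single period nor a single group — weigh both effects.
Ga > O: relative to O, both the across-period and down-group shifts push Ga's atomic radius up.
Te > Ga: the two effects oppose for this pair; the down-group effect wins (136 vs 124 pm).
Ca > Te: the two effects oppose for this pair; the across-period effect wins (171 vs 136 pm).
K > Ca: K lies to the left of Ca in period 4, so the across-period effect alone puts K larger.
Tabulated atomic radius (pm): O 63, K 196, Ca 171, Ga 124, Te 136.
So from smallest to largest: O < Ga < Te < Ca < K.

O < Ga < Te < Ca < K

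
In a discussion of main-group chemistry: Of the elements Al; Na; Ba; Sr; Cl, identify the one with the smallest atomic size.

Cl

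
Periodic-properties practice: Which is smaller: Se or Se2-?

Se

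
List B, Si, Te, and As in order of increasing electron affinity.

B < As < Si < Te

B is in period 2, group 13; Si is in period 3, group 14; As is in period 4, group 15; Te is in period 5, group 16.
Electron affinity generally becomes more exothermic across a period toward the halogens and less exothermic down a group.
A diagonal step moves right (one effect) and down (the opposite effect) at once.
As > B: the two effects oppose for this pair; the across-period effect wins (78 vs 27 kJ/mol).
Si > As: period and group pull opposite ways; the down-group shift dominates (134 vs 78 kJ/mol).
Te > Si: period and group pull opposite ways; the across-period shift dominates (190 vs 134 kJ/mol).
For reference (kJ/mol): B 27, Si 134, As 78, Te 190.
So from lowest to highest: B < As < Si < Te.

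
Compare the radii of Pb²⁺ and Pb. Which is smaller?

Pb²⁺

Forming Pb²⁺ removes 2 electrons from Pb. Fewer electrons for the same nuclear charge means less shielding and a higher Z_eff on the remaining electrons.
A cation is smaller than its parent atom: Pb²⁺ < Pb.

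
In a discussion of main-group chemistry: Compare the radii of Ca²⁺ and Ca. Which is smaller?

Ca²⁺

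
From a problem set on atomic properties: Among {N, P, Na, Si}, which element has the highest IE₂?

After 1 electron has been removed, what remains? N⁺ still has 4 valence electrons; P⁺ still has 4 valence electrons; Na⁺ is the bare [Ne] core; Si⁺ still has 3 valence electrons.
Core electrons are held far more tightly than valence electrons, so Na tops the IE_2 order.
Valence configurations: N⁺ [He]2s²2p², P⁺ [Ne]3s²3p², Si⁺ [Ne]3s²3p¹.
Tabulated IE_2 (kJ/mol): N 2856, P 1907, Na 4562, Si 1577.
Overall IE_2 order: Si < P < N < Na.

Na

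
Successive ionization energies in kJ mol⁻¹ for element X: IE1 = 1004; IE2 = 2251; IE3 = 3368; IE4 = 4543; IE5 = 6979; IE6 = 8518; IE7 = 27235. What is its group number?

Group 16

Look for the largest jump between consecutive ionization energies: IE7/IE6 ≈ 3.2, far larger than any earlier ratio.
That jump marks the point where a core electron is being removed. So the atom has 6 valence electrons.
A main-group element with 6 valence electrons is in group 16.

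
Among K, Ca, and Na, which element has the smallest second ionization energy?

Ca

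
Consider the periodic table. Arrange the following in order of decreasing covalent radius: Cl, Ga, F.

F is in period 2, group 17; Cl is in period 3, group 17; Ga is in period 4, group 13.
Radius decreases left→right (rising Z_eff, same n) and increases top→bottom (higher n).
Neither a single period nor a single group — weigh both effects.
Cl > F: they share group 17; the group trend gives Cl the larger value.
Ga > Cl: relative to Cl, both the across-period and down-group shifts push Ga's atomic radius up.
Tabulated atomic radius (pm): F 64, Cl 99, Ga 124.
So from largest to smallest: Ga > Cl > F.

Ga, Cl, F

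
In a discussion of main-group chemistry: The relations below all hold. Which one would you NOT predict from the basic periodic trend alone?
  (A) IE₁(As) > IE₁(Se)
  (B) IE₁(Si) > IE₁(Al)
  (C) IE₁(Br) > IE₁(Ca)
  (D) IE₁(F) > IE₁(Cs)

The general trend: IE₁ increases across a period and decreases down a group.
(A) As (period 4, group 15) vs Se (period 4, group 16): the stated order contradicts the simple trend.
(B) Si (period 3, group 14) vs Al (period 3, group 13): the stated order agrees with the simple trend.
(C) Br (period 4, group 17) vs Ca (period 4, group 2): the stated order agrees with the simple trend.
(D) F (period 2, group 17) vs Cs (period 6, group 1): the stated order agrees with the simple trend.
The exception is (A): Se (4p⁴) ionizes more easily than half-filled As (4p³).

(A)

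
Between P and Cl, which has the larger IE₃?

Cl

After 2 electrons have been removed, what remains? P²⁺ still has 3 valence electrons; Cl²⁺ still has 5 valence electrons.
All are still removing valence electrons, so compare the +2 ions as you would atoms: IE_3 generally rises across a period (higher Z_eff) and falls down a group (larger shell), subject to the usual subshell exceptions.
Valence configurations: P²⁺ [Ne]3s²3p¹, Cl²⁺ [Ne]3s²3p³.
Approximate IE_3 values (kJ/mol): P 2914, Cl 3822.
Hence IE_3: P < Cl.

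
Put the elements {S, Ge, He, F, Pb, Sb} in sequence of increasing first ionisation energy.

Pb < Ge < Sb < S < F < He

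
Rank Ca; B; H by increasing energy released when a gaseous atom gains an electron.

Ca < B < H

H is in period 1, group 1; B is in period 2, group 13; Ca is in period 4, group 2.
Atoms with high Z_eff and room in the valence shell (especially the halogens) have the most exothermic electron affinities.
Neither a single period nor a single group — weigh both effects.
B > Ca: both effects reinforce here, so B is clearly the higher of the two.
H > B: period and group pull opposite ways; the down-group shift dominates (73 vs 27 kJ/mol).
Tabulated electron affinity (kJ/mol): H 73, B 27, Ca 2.
So from lowest to highest: Ca < B < H.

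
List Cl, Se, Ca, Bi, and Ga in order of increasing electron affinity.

Ca < Ga < Bi < Se < Cl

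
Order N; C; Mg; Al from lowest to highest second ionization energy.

Mg < Al < C < N

IE_2 is the cost of taking one more electron from the +1 cation: N⁺ still has 4 valence electrons; C⁺ still has 3 valence electrons; Mg⁺ still has 1 valence electron; Al⁺ still has 2 valence electrons.
All are still removing valence electrons, so compare the +1 ions as you would atoms: IE_2 generally rises across a period (higher Z_eff) and falls down a group (larger shell), subject to the usual subshell exceptions.
Valence configurations: N⁺ [He]2s²2p², C⁺ [He]2s²2p¹, Mg⁺ [Ne]3s¹, Al⁺ [Ne]3s².
The numbers (kJ/mol): N 2856, C 2353, Mg 1451, Al 1817.
Putting it together, IE_2: Mg < Al < C < N.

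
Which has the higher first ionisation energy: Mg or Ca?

Mg is in period 3, group 2; Ca is in period 4, group 2.
Across a period the outer electron is held more tightly (higher IE₁); down a group it sits in a higher shell, more shielded, and comes off more easily.
All are in group 2, so first ionization energy increases up the group.
So Mg has the higher first ionisation energy (Mg > Ca).

Mg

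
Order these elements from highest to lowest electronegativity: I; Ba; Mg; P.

I, P, Mg, Ba

Mg is in period 3, group 2; P is in period 3, group 15; I is in period 5, group 17; Ba is in period 6, group 2.
Atoms toward the upper right of the periodic table pull bonding electrons most strongly.
These span different periods and groups, so the two trends combine.
Mg > Ba: they share group 2; the group trend gives Mg the larger value.
P > Mg: both are in period 3; the period trend gives P the larger value.
I > P: the two effects oppose for this pair; the across-period effect wins (2.66 vs 2.19).
Tabulated electronegativity (Pauling): Mg 1.31, P 2.19, I 2.66, Ba 0.89.
So from highest to lowest: I > P > Mg > Ba.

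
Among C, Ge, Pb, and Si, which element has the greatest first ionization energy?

C is in period 2, group 14; Si is in period 3, group 14; Ge is in period 4, group 14; Pb is in period 6, group 14.
IE₁ increases left→right with effective nuclear charge and decreases top→bottom as the valence shell moves farther out.
All are in group 14, so first ionization energy increases up the group.
The greatest first ionization energy among these belongs to C.

C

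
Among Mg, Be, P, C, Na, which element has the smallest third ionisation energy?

IE_3 is the cost of taking one more electron from the +2 cation: Mg²⁺ is the bare [Ne] core; Be²⁺ is the bare [He] core; P²⁺ still has 3 valence electrons; C²⁺ still has 2 valence electrons; Na²⁺ is already 1 electron into the core.
Core electrons are held far more tightly than valence electrons, so Na, Mg and Be top the IE_3 order.
Valence configurations: P²⁺ [Ne]3s²3p¹, C²⁺ [He]2s².
Approximate IE_3 values (kJ/mol): Mg 7733, Be 14849, P 2914, C 4620, Na 6910.
Overall IE_3 order: P < C < Na < Mg < Be.

P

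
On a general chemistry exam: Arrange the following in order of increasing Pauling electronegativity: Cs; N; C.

Cs, C, N

C is in period 2, group 14; N is in period 2, group 15; Cs is in period 6, group 1.
Electronegativity increases across a period and decreases down a group, tracking effective nuclear charge and atomic size.
Neither a single period nor a single group — weigh both effects.
C > Cs: relative to Cs, both the across-period and down-group shifts push C's electronegativity up.
N > C: N lies to the right of C in period 2, so the across-period effect alone puts N higher.
Tabulated electronegativity (Pauling): C 2.55, N 3.04, Cs 0.79.
So from lowest to highest: Cs < C < N.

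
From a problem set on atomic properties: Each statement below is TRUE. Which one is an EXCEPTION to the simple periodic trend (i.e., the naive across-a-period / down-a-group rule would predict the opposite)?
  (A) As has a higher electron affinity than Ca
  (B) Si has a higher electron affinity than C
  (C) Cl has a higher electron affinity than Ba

The general trend: electron affinity increases across a period and decreases down a group.
(A) As (period 4, group 15) vs Ca (period 4, group 2): the stated order agrees with the simple trend.
(B) Si (period 3, group 14) vs C (period 2, group 14): the stated order contradicts the simple trend.
(C) Cl (period 3, group 17) vs Ba (period 6, group 2): the stated order agrees with the simple trend.
The exception is (B): Si's larger, more diffuse 3p orbitals accept an added electron slightly more readily than C's compact 2p.

(B)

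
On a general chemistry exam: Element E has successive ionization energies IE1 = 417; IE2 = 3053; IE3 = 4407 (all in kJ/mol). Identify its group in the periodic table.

Group 1

Look for the largest jump between consecutive ionization energies: IE2/IE1 ≈ 7.3, far larger than any earlier ratio.
That jump marks the point where a core electron is being removed. So the atom has 1 valence electron.
A main-group element with 1 valence electron is in group 1.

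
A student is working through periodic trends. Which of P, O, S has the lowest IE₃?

P

The third ionization energy removes an electron from the +2 ion. For each element: P²⁺ still has 3 valence electrons; O²⁺ still has 4 valence electrons; S²⁺ still has 4 valence electrons.
All are still removing valence electrons, so compare the +2 ions as you would atoms: IE_3 generally rises across a period (higher Z_eff) and falls down a group (larger shell), subject to the usual subshell exceptions.
Valence configurations: P²⁺ [Ne]3s²3p¹, O²⁺ [He]2s²2p², S²⁺ [Ne]3s²3p².
Tabulated IE_3 (kJ/mol): P 2914, O 5300, S 3357.
Hence IE_3: P < S < O.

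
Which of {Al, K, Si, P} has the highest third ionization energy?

The third ionization energy removes an electron from the +2 ion. For each element: Al²⁺ still has 1 valence electron; K²⁺ is already 1 electron into the core; Si²⁺ still has 2 valence electrons; P²⁺ still has 3 valence electrons.
Pulling an electron out of a noble-gas core costs far more than removing a remaining valence electron, so K sits at the high end of IE_3.
Valence configurations: Al²⁺ [Ne]3s¹, Si²⁺ [Ne]3s², P²⁺ [Ne]3s²3p¹.
P²⁺ loses a lone 3p electron whereas Si²⁺ must break into a filled 3s² pair, so IE_3(Si) > IE_3(P) even though P has the higher nuclear charge.
Tabulated IE_3 (kJ/mol): Al 2745, K 4420, Si 3232, P 2914.
Overall IE_3 order: Al < P < Si < K.

K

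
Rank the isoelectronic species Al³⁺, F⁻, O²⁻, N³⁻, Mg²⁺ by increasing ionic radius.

All of these have 10 electrons, so size is governed by nuclear charge alone: the more protons, the stronger the pull on the same electron cloud, and the smaller the ion.
Nuclear charges: Al³⁺ (Z=13), Mg²⁺ (Z=12), F⁻ (Z=9), O²⁻ (Z=8), N³⁻ (Z=7).
Smallest to largest: Al³⁺ < Mg²⁺ < F⁻ < O²⁻ < N³⁻.

Al³⁺ < Mg²⁺ < F⁻ < O²⁻ < N³⁻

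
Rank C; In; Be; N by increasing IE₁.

Removing the outermost electron gets harder across a period and easier down a group.
Here both period and group differ, so the two effects have to be weighed against each other.
Be > In: the two effects oppose for this pair; the down-group effect wins (900 vs 558 kJ/mol).
C > Be: both are in period 2; the period trend gives C the larger value.
N > C: both are in period 2; the period trend gives N the larger value.
For reference (kJ/mol): Be 900, C 1086, N 1402, In 558.
So from lowest to highest: In < Be < C < N.

In, Be, C, N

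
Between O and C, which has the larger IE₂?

IE_2 is the cost of taking one more electron from the +1 cation: O⁺ still has 5 valence electrons; C⁺ still has 3 valence electrons.
All are still removing valence electrons, so compare the +1 ions as you would atoms: IE_2 generally rises across a period (higher Z_eff) and falls down a group (larger shell), subject to the usual subshell exceptions.
Valence configurations: O⁺ [He]2s²2p³, C⁺ [He]2s²2p¹.
The numbers (kJ/mol): O 3388, C 2353.
Overall IE_2 order: C < O.

O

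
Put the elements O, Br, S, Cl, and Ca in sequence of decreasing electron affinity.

Adding an electron releases more energy for atoms nearer the top right (short of the noble gases).
Here both period and group differ, so the two effects have to be weighed against each other.
O > Ca: both effects reinforce here, so O is clearly the higher of the two.
S > O: this pair runs against the simple trend — see the exception note.
Br > S: the two effects oppose for this pair; the across-period effect wins (325 vs 200 kJ/mol).
Cl > Br: they share group 17; the group trend gives Cl the larger value.
Note the exception: S has a higher electron affinity than O, contrary to the simple trend — the compact 2p subshell of O repels the added electron more than S's larger 3p does.
Approximate values (kJ/mol): O 141, S 200, Cl 349, Ca 2, Br 325.
So from highest to lowest: Cl > Br > S > O > Ca.

Cl > Br > S > O > Ca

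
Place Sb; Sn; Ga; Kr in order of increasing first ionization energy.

Ga < Sn < Sb < Kr

Ga is in period 4, group 13; Kr is in period 4, group 18; Sn is in period 5, group 14; Sb is in period 5, group 15.
Across a period the outer electron is held more tightly (higher IE₁); down a group it sits in a higher shell, more shielded, and comes off more easily.
Neither a single period nor a single group — weigh both effects.
Sn > Ga: period and group pull opposite ways; the across-period shift dominates (709 vs 579 kJ/mol).
Sb > Sn: Sb lies to the right of Sn in period 5, so the across-period effect alone puts Sb higher.
Kr > Sb: both effects reinforce here, so Kr is clearly the higher of the two.
Tabulated first ionization energy (kJ/mol): Ga 579, Kr 1351, Sn 709, Sb 831.
So from lowest to highest: Ga < Sn < Sb < Kr.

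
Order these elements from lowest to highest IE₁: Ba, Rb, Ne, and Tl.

Rb, Ba, Tl, Ne

Ne is in period 2, group 18; Rb is in period 5, group 1; Ba is in period 6, group 2; Tl is in period 6, group 13.
IE₁ increases left→right with effective nuclear charge and decreases top→bottom as the valence shell moves farther out.
Here both period and group differ, so the two effects have to be weighed against each other.
Ba > Rb: the two effects oppose for this pair; the across-period effect wins (503 vs 403 kJ/mol).
Tl > Ba: both are in period 6; the period trend gives Tl the larger value.
Ne > Tl: both effects reinforce here, so Ne is clearly the higher of the two.
Tabulated first ionization energy (kJ/mol): Ne 2081, Rb 403, Ba 503, Tl 589.
So from lowest to highest: Rb < Ba < Tl < Ne.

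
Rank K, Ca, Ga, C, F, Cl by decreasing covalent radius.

K, Ca, Ga, Cl, C, F

C is in period 2, group 14; F is in period 2, group 17; Cl is in period 3, group 17; K is in period 4, group 1; Ca is in period 4, group 2; Ga is in period 4, group 13.
Across a period the added protons contract the valence shell; down a group each new principal shell makes the atom larger.
Here both period and group differ, so the two effects have to be weighed against each other.
C > F: both are in period 2; the period trend gives C the larger value.
Cl > C: the two effects oppose for this pair; the down-group effect wins (99 vs 75 pm).
Ga > Cl: both effects reinforce here, so Ga is clearly the larger of the two.
Ca > Ga: both are in period 4; the period trend gives Ca the larger value.
K > Ca: both are in period 4; the period trend gives K the larger value.
For reference (pm): C 75, F 64, Cl 99, K 196, Ca 171, Ga 124.
So from largest to smallest: K > Ca > Ga > Cl > C > F.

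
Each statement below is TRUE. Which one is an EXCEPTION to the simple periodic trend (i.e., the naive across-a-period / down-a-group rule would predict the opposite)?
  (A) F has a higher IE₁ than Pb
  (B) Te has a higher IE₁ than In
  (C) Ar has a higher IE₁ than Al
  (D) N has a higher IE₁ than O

(D)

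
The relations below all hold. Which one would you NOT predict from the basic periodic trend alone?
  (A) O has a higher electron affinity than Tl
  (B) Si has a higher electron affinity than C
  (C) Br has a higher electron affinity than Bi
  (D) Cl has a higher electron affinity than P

(B)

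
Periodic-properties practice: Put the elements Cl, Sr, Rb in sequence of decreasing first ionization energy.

Cl > Sr > Rb

Cl is in period 3, group 17; Rb is in period 5, group 1; Sr is in period 5, group 2.
Removing the outermost electron gets harder across a period and easier down a group.
Here both period and group differ, so the two effects have to be weighed against each other.
Sr > Rb: both are in period 5; the period trend gives Sr the larger value.
Cl > Sr: relative to Sr, both the across-period and down-group shifts push Cl's first ionization energy up.
Tabulated first ionization energy (kJ/mol): Cl 1251, Rb 403, Sr 550.
So from highest to lowest: Cl > Sr > Rb.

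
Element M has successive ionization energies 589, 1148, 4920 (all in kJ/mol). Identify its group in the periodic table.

Look for the largest jump between consecutive ionization energies: IE3/IE2 ≈ 4.3, far larger than any earlier ratio.
That jump marks the point where a core electron is being removed. So the atom has 2 valence electrons.
A main-group element with 2 valence electrons is in group 2.

Group 2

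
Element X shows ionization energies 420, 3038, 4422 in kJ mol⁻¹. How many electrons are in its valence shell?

1

Look for the largest jump between consecutive ionization energies: IE2/IE1 ≈ 7.2, far larger than any earlier ratio.
That jump marks the point where a core electron is being removed. So the atom has 1 valence electron.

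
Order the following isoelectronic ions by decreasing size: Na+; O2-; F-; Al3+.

All of these have 10 electrons, so size is governed by nuclear charge alone: the more protons, the stronger the pull on the same electron cloud, and the smaller the ion.
Nuclear charges: Al3+ (Z=13), Na+ (Z=11), F- (Z=9), O2- (Z=8).
Largest to smallest: O2- > F- > Na+ > Al3+.

O2- > F- > Na+ > Al3+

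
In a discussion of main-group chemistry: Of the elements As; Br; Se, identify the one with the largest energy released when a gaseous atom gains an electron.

As is in period 4, group 15; Se is in period 4, group 16; Br is in period 4, group 17.
EA tends to increase across a period and decrease down a group, though the pattern is less regular than for IE or radius.
All lie in period 4, so electron affinity increases left to right.
The largest energy released when a gaseous atom gains an electron among these belongs to Br.

Br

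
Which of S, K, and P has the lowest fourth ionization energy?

IE_4 is the cost of taking one more electron from the +3 cation: S³⁺ still has 3 valence electrons; K³⁺ is already 2 electrons into the core; P³⁺ still has 2 valence electrons.
Pulling an electron out of a noble-gas core costs far more than removing a remaining valence electron, so K sits at the high end of IE_4.
Valence configurations: S³⁺ [Ne]3s²3p¹, P³⁺ [Ne]3s².
S³⁺ loses a lone 3p electron whereas P³⁺ must break into a filled 3s² pair, so IE_4(P) > IE_4(S) even though S has the higher nuclear charge.
Tabulated IE_4 (kJ/mol): S 4556, K 5877, P 4964.
Hence IE_4: S < P < K.

S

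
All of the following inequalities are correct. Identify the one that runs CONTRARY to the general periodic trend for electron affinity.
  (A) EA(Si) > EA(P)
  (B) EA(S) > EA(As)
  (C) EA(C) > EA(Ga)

The general trend: electron affinity increases across a period and decreases down a group.
(A) Si (period 3, group 14) vs P (period 3, group 15): the stated order contradicts the simple trend.
(B) S (period 3, group 16) vs As (period 4, group 15): the stated order agrees with the simple trend.
(C) C (period 2, group 14) vs Ga (period 4, group 13): the stated order agrees with the simple trend.
The exception is (A): adding an electron to P's half-filled 3p³ is unfavourable, so Si (3p²) has the more exothermic EA.

(A)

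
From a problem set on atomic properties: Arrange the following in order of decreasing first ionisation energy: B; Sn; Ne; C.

B is in period 2, group 13; C is in period 2, group 14; Ne is in period 2, group 18; Sn is in period 5, group 14.
First ionization energy rises across a period (greater Z_eff holds electrons more tightly) and falls down a group (valence electrons are farther from the nucleus).
Neither a single period nor a single group — weigh both effects.
B > Sn: period and group pull opposite ways; the down-group shift dominates (801 vs 709 kJ/mol).
C > B: C lies to the right of B in period 2, so the across-period effect alone puts C higher.
Ne > C: both are in period 2; the period trend gives Ne the larger value.
Tabulated first ionization energy (kJ/mol): B 801, C 1086, Ne 2081, Sn 709.
So from highest to lowest: Ne > C > B > Sn.

Ne > C > B > Sn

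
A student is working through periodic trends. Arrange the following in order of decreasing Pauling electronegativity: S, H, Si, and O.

EN rises left→right (higher Z_eff, smaller atoms) and falls top→bottom (larger, more shielded atoms).
Neither a single period nor a single group — weigh both effects.
H > Si: the two effects oppose for this pair; the down-group effect wins (2.20 vs 1.90).
S > H: period and group pull opposite ways; the across-period shift dominates (2.58 vs 2.20).
O > S: they share group 16; the group trend gives O the larger value.
For reference (Pauling): H 2.20, O 3.44, Si 1.90, S 2.58.
So from highest to lowest: O > S > H > Si.

O > S > H > Si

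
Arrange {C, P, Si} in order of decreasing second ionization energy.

Consider each +1 ion: C⁺ still has 3 valence electrons; P⁺ still has 4 valence electrons; Si⁺ still has 3 valence electrons.
All are still removing valence electrons, so compare the +1 ions as you would atoms: IE_2 generally rises across a period (higher Z_eff) and falls down a group (larger shell), subject to the usual subshell exceptions.
Valence configurations: C⁺ [He]2s²2p¹, P⁺ [Ne]3s²3p², Si⁺ [Ne]3s²3p¹.
Approximate IE_2 values (kJ/mol): C 2353, P 1907, Si 1577.
So the second ionization energies run Si < P < C.

C > P > Si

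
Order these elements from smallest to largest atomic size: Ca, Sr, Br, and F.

F < Br < Ca < Sr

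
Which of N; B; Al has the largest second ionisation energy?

N

Consider each +1 ion: N⁺ still has 4 valence electrons; B⁺ still has 2 valence electrons; Al⁺ still has 2 valence electrons.
All are still removing valence electrons, so compare the +1 ions as you would atoms: IE_2 generally rises across a period (higher Z_eff) and falls down a group (larger shell), subject to the usual subshell exceptions.
Valence configurations: N⁺ [He]2s²2p², B⁺ [He]2s², Al⁺ [Ne]3s².
Tabulated IE_2 (kJ/mol): N 2856, B 2427, Al 1817.
Hence IE_2: Al < B < N.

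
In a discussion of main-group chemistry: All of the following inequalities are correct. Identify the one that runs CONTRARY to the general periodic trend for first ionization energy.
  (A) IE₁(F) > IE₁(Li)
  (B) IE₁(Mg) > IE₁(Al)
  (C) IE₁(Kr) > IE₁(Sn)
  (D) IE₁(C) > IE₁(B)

(B)

The general trend: first ionization energy increases across a period and decreases down a group.
(A) F (period 2, group 17) vs Li (period 2, group 1): the stated order agrees with the simple trend.
(B) Mg (period 3, group 2) vs Al (period 3, group 13): the stated order contradicts the simple trend.
(C) Kr (period 4, group 18) vs Sn (period 5, group 14): the stated order agrees with the simple trend.
(D) C (period 2, group 14) vs B (period 2, group 13): the stated order agrees with the simple trend.
The exception is (B): Al's single 3p electron is easier to remove than one from Mg's filled 3s².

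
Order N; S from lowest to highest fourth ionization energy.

S < N

IE_4 is the cost of taking one more electron from the +3 cation: N³⁺ still has 2 valence electrons; S³⁺ still has 3 valence electrons.
All are still removing valence electrons, so compare the +3 ions as you would atoms: IE_4 generally rises across a period (higher Z_eff) and falls down a group (larger shell), subject to the usual subshell exceptions.
Valence configurations: N³⁺ [He]2s², S³⁺ [Ne]3s²3p¹.
The numbers (kJ/mol): N 7475, S 4556.
Hence IE_4: S < N.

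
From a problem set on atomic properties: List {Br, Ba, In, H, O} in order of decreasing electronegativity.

O > Br > H > In > Ba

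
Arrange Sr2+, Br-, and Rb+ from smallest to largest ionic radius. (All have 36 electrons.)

All of these have 36 electrons, so size is governed by nuclear charge alone: the more protons, the stronger the pull on the same electron cloud, and the smaller the ion.
Nuclear charges: Sr2+ (Z=38), Rb+ (Z=37), Br- (Z=35).
Smallest to largest: Sr2+ < Rb+ < Br-.

Sr2+ < Rb+ < Br-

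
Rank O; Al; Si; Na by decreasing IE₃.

Na > O > Si > Al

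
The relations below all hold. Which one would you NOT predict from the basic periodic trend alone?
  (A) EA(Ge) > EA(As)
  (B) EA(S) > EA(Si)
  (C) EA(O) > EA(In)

(A)

The general trend: electron affinity increases across a period and decreases down a group.
(A) Ge (period 4, group 14) vs As (period 4, group 15): the stated order contradicts the simple trend.
(B) S (period 3, group 16) vs Si (period 3, group 14): the stated order agrees with the simple trend.
(C) O (period 2, group 16) vs In (period 5, group 13): the stated order agrees with the simple trend.
The exception is (A): adding an electron to As's half-filled 4p³ is unfavourable, so Ge (4p²) has the more exothermic EA.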